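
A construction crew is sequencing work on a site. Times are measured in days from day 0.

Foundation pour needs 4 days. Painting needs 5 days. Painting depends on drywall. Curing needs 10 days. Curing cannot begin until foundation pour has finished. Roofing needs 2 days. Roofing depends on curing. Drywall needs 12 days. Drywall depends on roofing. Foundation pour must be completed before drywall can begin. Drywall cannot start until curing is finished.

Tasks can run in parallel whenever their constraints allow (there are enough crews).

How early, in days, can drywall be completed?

28

Foundation pour can start immediately at day 0; it finishes at day 4.
Curing waits on foundation pour (finishes day 4), so it starts at day 4 and finishes at 4 + 10 = day 14.
Roofing cannot begin until curing (finishes day 14). It runs from day 14 to 14 + 2 = day 16.
Drywall needs all of roofing (finishes day 16); foundation pour (finishes day 4); curing (finishes day 14). That puts its earliest start at day 16; it finishes at 16 + 12 = day 28.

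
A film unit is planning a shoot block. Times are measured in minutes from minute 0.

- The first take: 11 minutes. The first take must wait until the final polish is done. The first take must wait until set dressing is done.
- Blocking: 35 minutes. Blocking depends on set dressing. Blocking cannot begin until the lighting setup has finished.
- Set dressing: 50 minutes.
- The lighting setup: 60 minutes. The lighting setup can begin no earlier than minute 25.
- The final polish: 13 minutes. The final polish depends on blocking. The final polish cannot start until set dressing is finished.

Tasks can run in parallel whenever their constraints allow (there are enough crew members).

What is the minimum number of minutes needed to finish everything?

After its own release at minute 25, the lighting setup can start at minute 25 and finishes at minute 85.
Nothing blocks set dressing, so it runs from minute 0 to minute 50.
Blocking cannot start until set dressing (finishes minute 50); the lighting setup (finishes minute 85). The controlling bound is minute 85, so blocking finishes at 85 + 35 = minute 120.
For the final polish: blocking (finishes minute 120); set dressing (finishes minute 50). Taking the maximum gives a start of minute 120, and it finishes at 120 + 13 = minute 133.
The first take needs all of the final polish (finishes minute 133); set dressing (finishes minute 50). That puts its earliest start at minute 133; it finishes at 133 + 11 = minute 144.
All tasks are finished once the last one completes. Finish times: Set dressing at 50, The lighting setup at 85, Blocking at 120, The final polish at 133, The first take at 144. The latest is minute 144.

144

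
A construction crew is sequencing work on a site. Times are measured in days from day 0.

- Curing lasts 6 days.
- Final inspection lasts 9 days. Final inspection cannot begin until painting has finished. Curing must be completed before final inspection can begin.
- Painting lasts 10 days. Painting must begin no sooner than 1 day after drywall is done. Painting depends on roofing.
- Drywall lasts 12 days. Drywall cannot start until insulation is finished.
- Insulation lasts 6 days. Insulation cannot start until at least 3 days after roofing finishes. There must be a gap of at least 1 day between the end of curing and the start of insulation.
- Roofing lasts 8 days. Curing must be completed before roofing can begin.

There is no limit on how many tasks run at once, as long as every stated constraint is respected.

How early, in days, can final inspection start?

46

Nothing blocks curing, so it runs from day 0 to day 6.
Roofing waits on curing (finishes day 6), so it starts at day 6 and finishes at 6 + 8 = day 14.
Insulation needs all of roofing (finishes day 14, plus 3-day gap → day 17); curing (finishes day 6, plus 1-day gap → day 7). That puts its earliest start at day 17; it finishes at 17 + 6 = day 23.
After insulation (finishes day 23), drywall can start at day 23 and finishes at day 35.
For painting: drywall (finishes day 35, plus 1-day gap → day 36); roofing (finishes day 14). Taking the maximum gives a start of day 36, and it finishes at 36 + 10 = day 46.
Final inspection waits on painting (finishes day 46); curing (finishes day 6). The latest of these is day 46, which is the earliest final inspection can start.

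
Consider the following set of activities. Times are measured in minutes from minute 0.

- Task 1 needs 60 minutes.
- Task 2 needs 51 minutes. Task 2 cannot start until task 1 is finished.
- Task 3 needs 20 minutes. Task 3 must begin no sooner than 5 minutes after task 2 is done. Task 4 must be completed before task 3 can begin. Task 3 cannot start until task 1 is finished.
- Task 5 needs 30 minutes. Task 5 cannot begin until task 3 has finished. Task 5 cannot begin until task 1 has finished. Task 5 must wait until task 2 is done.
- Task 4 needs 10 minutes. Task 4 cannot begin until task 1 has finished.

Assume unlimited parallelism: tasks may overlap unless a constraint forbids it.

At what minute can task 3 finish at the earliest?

136

Task 1 can start immediately at minute 0; it finishes at minute 60.
After task 1 (finishes minute 60), task 4 can start at minute 60 and finishes at minute 70.
Task 2 cannot begin until task 1 (finishes minute 60). It runs from minute 60 to 60 + 51 = minute 111.
For task 3: task 2 (finishes minute 111, plus 5-minute gap → minute 116); task 4 (finishes minute 70); task 1 (finishes minute 60). Taking the maximum gives a start of minute 116, and it finishes at 116 + 20 = minute 136.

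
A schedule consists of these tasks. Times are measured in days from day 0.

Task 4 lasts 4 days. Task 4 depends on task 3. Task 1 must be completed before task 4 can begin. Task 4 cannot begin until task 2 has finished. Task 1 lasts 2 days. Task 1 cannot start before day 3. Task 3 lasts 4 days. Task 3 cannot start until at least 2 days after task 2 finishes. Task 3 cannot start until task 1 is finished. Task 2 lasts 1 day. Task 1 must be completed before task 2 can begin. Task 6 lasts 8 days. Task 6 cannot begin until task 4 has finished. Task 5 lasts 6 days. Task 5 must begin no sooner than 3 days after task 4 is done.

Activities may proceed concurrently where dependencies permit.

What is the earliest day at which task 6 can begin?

Task 1 waits on its own release at day 3, so it starts at day 3 and finishes at 3 + 2 = day 5.
Task 2 cannot begin until task 1 (finishes day 5). It runs from day 5 to 5 + 1 = day 6.
Task 3 cannot start until task 2 (finishes day 6, plus 2-day gap → day 8); task 1 (finishes day 5). The controlling bound is day 8, so task 3 finishes at 8 + 4 = day 12.
Task 4 cannot start until task 3 (finishes day 12); task 1 (finishes day 5); task 2 (finishes day 6). The controlling bound is day 12, so task 4 finishes at 12 + 4 = day 16.
Task 6 waits on task 4 (finishes day 16), so the earliest it can start is day 16.

16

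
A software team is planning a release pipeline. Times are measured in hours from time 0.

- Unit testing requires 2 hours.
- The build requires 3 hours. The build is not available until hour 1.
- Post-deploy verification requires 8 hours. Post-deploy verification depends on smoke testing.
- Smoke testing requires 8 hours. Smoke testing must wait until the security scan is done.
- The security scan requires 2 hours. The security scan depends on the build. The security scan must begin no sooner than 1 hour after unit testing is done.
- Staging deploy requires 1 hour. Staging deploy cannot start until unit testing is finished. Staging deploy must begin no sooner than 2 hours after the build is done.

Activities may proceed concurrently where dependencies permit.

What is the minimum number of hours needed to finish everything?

Nothing blocks unit testing, so it runs from hour 0 to hour 2.
The build waits on its own release at hour 1, so it starts at hour 1 and finishes at 1 + 3 = hour 4.
Staging deploy cannot start until unit testing (finishes hour 2); the build (finishes hour 4, plus 2-hour gap → hour 6). The controlling bound is hour 6, so staging deploy finishes at 6 + 1 = hour 7.
For the security scan: the build (finishes hour 4); unit testing (finishes hour 2, plus 1-hour gap → hour 3). Taking the maximum gives a start of hour 4, and it finishes at 4 + 2 = hour 6.
Smoke testing cannot begin until the security scan (finishes hour 6). It runs from hour 6 to 6 + 8 = hour 14.
After smoke testing (finishes hour 14), post-deploy verification can start at hour 14 and finishes at hour 22.
All tasks are finished once the last one completes. Finish times: The build at 4, Unit testing at 2, The security scan at 6, Staging deploy at 7, Smoke testing at 14, Post-deploy verification at 22. The latest is hour 22.

22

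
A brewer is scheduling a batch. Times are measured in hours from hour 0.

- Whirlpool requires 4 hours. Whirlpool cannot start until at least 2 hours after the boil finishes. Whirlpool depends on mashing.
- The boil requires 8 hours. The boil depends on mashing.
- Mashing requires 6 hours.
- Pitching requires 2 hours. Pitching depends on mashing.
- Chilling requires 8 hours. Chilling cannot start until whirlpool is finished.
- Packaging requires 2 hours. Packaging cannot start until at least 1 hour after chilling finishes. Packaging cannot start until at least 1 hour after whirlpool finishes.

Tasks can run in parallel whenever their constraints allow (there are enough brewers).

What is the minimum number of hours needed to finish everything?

31

Mashing has no prerequisites, so it starts at hour 0 and finishes at hour 6.
After mashing (finishes hour 6), pitching can start at hour 6 and finishes at hour 8.
The boil waits on mashing (finishes hour 6), so it starts at hour 6 and finishes at 6 + 8 = hour 14.
Whirlpool cannot start until the boil (finishes hour 14, plus 2-hour gap → hour 16); mashing (finishes hour 6). The controlling bound is hour 16, so whirlpool finishes at 16 + 4 = hour 20.
Chilling waits on whirlpool (finishes hour 20), so it starts at hour 20 and finishes at 20 + 8 = hour 28.
Packaging has to wait for chilling (finishes hour 28, plus 1-hour gap → hour 29); whirlpool (finishes hour 20, plus 1-hour gap → hour 21). The latest of these is hour 29, so packaging runs hour 29 to 29 + 2 = hour 31.
All tasks are finished once the last one completes. Finish times: Mashing at 6, The boil at 14, Whirlpool at 20, Chilling at 28, Pitching at 8, Packaging at 31. The latest is hour 31.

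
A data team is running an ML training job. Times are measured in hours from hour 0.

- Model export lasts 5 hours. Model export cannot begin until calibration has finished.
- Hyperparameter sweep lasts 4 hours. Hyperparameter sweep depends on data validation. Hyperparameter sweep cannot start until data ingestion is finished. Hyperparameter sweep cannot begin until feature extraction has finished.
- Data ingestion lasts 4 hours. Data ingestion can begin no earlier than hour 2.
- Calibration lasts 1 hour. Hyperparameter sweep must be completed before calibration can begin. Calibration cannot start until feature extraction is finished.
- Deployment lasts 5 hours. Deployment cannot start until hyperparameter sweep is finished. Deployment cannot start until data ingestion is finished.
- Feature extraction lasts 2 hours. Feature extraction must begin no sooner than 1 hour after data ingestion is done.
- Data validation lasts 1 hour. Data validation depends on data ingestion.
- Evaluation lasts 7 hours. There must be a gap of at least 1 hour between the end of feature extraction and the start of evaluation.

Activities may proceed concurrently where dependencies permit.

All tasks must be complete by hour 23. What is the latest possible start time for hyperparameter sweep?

Model export has no dependents, so it just needs to finish by hour 23. Starting by 23 − 5 = hour 18 achieves that.
Calibration has to be done before model export (must start by hour 18). That means finishing by hour 18, i.e. starting by 18 − 1 = hour 17.
Deployment must finish by hour 23; it takes 5 hours, so it must start by 23 − 5 = hour 18.
Hyperparameter sweep feeds calibration (must start by hour 17); deployment (must start by hour 18). Taking the minimum, hyperparameter sweep must finish by hour 17 and start by 17 − 4 = hour 13.

13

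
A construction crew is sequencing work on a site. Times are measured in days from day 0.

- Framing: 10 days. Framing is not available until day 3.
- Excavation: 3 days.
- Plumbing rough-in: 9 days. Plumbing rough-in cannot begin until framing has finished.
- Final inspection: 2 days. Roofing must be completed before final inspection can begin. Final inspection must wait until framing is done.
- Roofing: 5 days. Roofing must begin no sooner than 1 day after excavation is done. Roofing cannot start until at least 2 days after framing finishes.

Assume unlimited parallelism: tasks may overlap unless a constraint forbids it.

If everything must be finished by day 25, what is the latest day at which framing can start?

6

To finish by day 25, final inspection (duration 2) must start no later than day 23.
Since final inspection (must start by day 23) depends on it, roofing must finish by day 23. Backing off its 5-day duration gives a latest start of day 18.
Plumbing rough-in must finish by day 25; it takes 9 days, so it must start by 25 − 9 = day 16.
Framing feeds roofing (must start by day 18, minus 2-day gap → day 16); plumbing rough-in (must start by day 16); final inspection (must start by day 23). Taking the minimum, framing must finish by day 16 and start by 16 − 10 = day 6.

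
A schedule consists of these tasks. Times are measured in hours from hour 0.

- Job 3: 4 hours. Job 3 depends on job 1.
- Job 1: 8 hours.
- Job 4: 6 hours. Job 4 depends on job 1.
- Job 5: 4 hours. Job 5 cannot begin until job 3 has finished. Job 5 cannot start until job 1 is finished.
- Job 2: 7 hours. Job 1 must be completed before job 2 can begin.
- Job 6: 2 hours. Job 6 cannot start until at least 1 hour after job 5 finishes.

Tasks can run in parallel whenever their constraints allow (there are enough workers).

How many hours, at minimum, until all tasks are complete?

19

Nothing blocks job 1, so it runs from hour 0 to hour 8.
After job 1 (finishes hour 8), job 4 can start at hour 8 and finishes at hour 14.
After job 1 (finishes hour 8), job 3 can start at hour 8 and finishes at hour 12.
Job 5 needs all of job 3 (finishes hour 12); job 1 (finishes hour 8). That puts its earliest start at hour 12; it finishes at 12 + 4 = hour 16.
Job 6 waits on job 5 (finishes hour 16, plus 1-hour gap → hour 17), so it starts at hour 17 and finishes at 17 + 2 = hour 19.
Job 2 cannot begin until job 1 (finishes hour 8). It runs from hour 8 to 8 + 7 = hour 15.
All tasks are finished once the last one completes. Finish times: Job 1 at 8, Job 2 at 15, Job 3 at 12, Job 4 at 14, Job 5 at 16, Job 6 at 19. The latest is hour 19.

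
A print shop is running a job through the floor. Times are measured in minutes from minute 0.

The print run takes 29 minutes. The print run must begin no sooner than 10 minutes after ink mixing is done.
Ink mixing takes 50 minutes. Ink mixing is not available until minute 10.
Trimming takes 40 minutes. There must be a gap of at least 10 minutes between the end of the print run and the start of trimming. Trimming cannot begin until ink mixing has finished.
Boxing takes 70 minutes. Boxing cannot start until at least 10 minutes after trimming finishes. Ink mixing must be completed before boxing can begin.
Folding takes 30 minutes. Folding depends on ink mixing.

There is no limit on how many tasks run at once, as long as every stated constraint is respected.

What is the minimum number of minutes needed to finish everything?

229

After its own release at minute 10, ink mixing can start at minute 10 and finishes at minute 60.
Folding cannot begin until ink mixing (finishes minute 60). It runs from minute 60 to 60 + 30 = minute 90.
After ink mixing (finishes minute 60, plus 10-minute gap → minute 70), the print run can start at minute 70 and finishes at minute 99.
For trimming: the print run (finishes minute 99, plus 10-minute gap → minute 109); ink mixing (finishes minute 60). Taking the maximum gives a start of minute 109, and it finishes at 109 + 40 = minute 149.
For boxing: trimming (finishes minute 149, plus 10-minute gap → minute 159); ink mixing (finishes minute 60). Taking the maximum gives a start of minute 159, and it finishes at 159 + 70 = minute 229.
All tasks are finished once the last one completes. Finish times: Ink mixing at 60, The print run at 99, Trimming at 149, Folding at 90, Boxing at 229. The latest is minute 229.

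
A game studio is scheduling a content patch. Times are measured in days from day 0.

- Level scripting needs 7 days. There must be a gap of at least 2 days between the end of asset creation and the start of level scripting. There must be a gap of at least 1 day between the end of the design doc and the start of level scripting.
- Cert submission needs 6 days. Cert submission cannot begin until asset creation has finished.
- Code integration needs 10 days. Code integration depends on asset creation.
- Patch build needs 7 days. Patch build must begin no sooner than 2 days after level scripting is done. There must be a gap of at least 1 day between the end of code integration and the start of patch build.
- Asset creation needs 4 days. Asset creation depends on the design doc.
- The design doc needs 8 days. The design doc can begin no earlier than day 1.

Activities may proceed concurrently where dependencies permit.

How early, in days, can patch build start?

24

After its own release at day 1, the design doc can start at day 1 and finishes at day 9.
Asset creation cannot begin until the design doc (finishes day 9). It runs from day 9 to 9 + 4 = day 13.
Code integration waits on asset creation (finishes day 13), so it starts at day 13 and finishes at 13 + 10 = day 23.
Level scripting has to wait for asset creation (finishes day 13, plus 2-day gap → day 15); the design doc (finishes day 9, plus 1-day gap → day 10). The latest of these is day 15, so level scripting runs day 15 to 15 + 7 = day 22.
Patch build waits on level scripting (finishes day 22, plus 2-day gap → day 24); code integration (finishes day 23, plus 1-day gap → day 24). The latest of these is day 24, which is the earliest patch build can start.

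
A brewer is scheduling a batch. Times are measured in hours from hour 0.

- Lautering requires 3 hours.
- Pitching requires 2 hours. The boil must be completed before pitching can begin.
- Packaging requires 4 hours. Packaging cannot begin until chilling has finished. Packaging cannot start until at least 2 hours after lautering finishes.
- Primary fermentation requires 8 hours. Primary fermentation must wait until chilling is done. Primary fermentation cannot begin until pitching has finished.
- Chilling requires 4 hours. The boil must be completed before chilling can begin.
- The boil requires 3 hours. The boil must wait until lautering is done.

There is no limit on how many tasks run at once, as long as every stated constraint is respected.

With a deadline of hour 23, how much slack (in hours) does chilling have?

Lautering has no prerequisites, so it starts at hour 0 and finishes at hour 3.
The boil waits on lautering (finishes hour 3), so it starts at hour 3 and finishes at 3 + 3 = hour 6.
After the boil (finishes hour 6), chilling can start at hour 6 and finishes at hour 10.

Working backward from the deadline:
Nothing follows primary fermentation; the deadline of hour 23 is its only limit. It must start by 23 − 8 = hour 15.
To finish by hour 23, packaging (duration 4) must start no later than hour 19.
For chilling: primary fermentation (must start by hour 15); packaging (must start by hour 19). The most restrictive is hour 15; with a 4-hour duration, chilling must start by hour 11.
So chilling can start as early as hour 6 and as late as hour 11, giving 11 − 6 = 5 hours of slack.

5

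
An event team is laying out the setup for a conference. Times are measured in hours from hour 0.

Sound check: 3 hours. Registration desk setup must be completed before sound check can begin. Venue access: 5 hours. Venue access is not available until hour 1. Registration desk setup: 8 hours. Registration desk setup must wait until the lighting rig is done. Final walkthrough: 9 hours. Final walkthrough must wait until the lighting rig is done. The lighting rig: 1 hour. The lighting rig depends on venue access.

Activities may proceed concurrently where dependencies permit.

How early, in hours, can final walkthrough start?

After its own release at hour 1, venue access can start at hour 1 and finishes at hour 6.
After venue access (finishes hour 6), the lighting rig can start at hour 6 and finishes at hour 7.
Final walkthrough waits on the lighting rig (finishes hour 7), so the earliest it can start is hour 7.

7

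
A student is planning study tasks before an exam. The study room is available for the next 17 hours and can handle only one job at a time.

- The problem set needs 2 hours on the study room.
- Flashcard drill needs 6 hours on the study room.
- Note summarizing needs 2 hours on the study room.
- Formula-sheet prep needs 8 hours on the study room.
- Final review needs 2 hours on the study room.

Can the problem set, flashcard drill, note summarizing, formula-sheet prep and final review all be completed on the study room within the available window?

Running back to back, the jobs need 2 + 6 + 2 + 8 + 2 = 20 hours on the study room.
Since 20 > 17, they cannot all fit.

No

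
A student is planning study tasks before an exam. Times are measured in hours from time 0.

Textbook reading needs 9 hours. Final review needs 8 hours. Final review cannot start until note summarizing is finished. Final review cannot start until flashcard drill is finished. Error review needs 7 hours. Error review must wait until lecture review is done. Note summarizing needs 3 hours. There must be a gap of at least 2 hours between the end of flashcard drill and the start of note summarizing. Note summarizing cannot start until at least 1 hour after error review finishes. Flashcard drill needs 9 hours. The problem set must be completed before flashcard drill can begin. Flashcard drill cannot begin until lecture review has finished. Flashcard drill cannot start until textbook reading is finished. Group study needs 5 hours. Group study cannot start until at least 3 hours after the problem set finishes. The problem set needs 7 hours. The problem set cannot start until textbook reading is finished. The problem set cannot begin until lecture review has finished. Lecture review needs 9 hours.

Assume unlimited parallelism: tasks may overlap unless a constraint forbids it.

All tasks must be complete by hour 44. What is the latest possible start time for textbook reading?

Final review must finish by hour 44; it takes 8 hours, so it must start by 44 − 8 = hour 36.
Since final review (must start by hour 36) depends on it, note summarizing must finish by hour 36. Backing off its 3-hour duration gives a latest start of hour 33.
Flashcard drill must finish in time for note summarizing (must start by hour 33, minus 2-hour gap → hour 31); final review (must start by hour 36). The tightest is hour 31, so flashcard drill must start by 31 − 9 = hour 22.
Nothing follows group study; the deadline of hour 44 is its only limit. It must start by 44 − 5 = hour 39.
The problem set feeds flashcard drill (must start by hour 22); group study (must start by hour 39, minus 3-hour gap → hour 36). Taking the minimum, the problem set must finish by hour 22 and start by 22 − 7 = hour 15.
For textbook reading: the problem set (must start by hour 15); flashcard drill (must start by hour 22). The most restrictive is hour 15; with a 9-hour duration, textbook reading must start by hour 6.

6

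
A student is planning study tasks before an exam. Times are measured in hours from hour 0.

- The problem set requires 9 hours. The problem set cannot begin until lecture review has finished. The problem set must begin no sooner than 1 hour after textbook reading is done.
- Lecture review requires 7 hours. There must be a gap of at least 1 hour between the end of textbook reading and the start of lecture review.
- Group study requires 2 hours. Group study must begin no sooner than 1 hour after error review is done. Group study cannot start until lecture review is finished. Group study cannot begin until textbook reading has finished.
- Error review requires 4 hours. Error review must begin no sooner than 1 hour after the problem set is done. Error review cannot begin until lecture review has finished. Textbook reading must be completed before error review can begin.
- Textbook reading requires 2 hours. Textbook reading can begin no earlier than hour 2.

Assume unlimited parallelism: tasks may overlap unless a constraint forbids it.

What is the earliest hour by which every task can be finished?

29

Textbook reading cannot begin until its own release at hour 2. It runs from hour 2 to 2 + 2 = hour 4.
Lecture review waits on textbook reading (finishes hour 4, plus 1-hour gap → hour 5), so it starts at hour 5 and finishes at 5 + 7 = hour 12.
The problem set has to wait for lecture review (finishes hour 12); textbook reading (finishes hour 4, plus 1-hour gap → hour 5). The latest of these is hour 12, so the problem set runs hour 12 to 12 + 9 = hour 21.
Error review has to wait for the problem set (finishes hour 21, plus 1-hour gap → hour 22); lecture review (finishes hour 12); textbook reading (finishes hour 4). The latest of these is hour 22, so error review runs hour 22 to 22 + 4 = hour 26.
Group study needs all of error review (finishes hour 26, plus 1-hour gap → hour 27); lecture review (finishes hour 12); textbook reading (finishes hour 4). That puts its earliest start at hour 27; it finishes at 27 + 2 = hour 29.
All tasks are finished once the last one completes. Finish times: Textbook reading at 4, Lecture review at 12, The problem set at 21, Error review at 26, Group study at 29. The latest is hour 29.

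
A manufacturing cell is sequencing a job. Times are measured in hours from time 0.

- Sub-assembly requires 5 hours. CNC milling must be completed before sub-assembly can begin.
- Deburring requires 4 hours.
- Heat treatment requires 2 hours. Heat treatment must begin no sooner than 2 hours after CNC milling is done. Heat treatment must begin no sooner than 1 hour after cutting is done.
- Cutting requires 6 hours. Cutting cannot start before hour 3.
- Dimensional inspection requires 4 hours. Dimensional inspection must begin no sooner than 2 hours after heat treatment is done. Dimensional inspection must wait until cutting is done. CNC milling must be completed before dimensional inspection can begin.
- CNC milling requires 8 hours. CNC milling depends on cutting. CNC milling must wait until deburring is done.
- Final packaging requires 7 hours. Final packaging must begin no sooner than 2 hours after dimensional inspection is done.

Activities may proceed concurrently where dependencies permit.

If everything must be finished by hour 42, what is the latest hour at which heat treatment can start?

25

Nothing follows final packaging; the deadline of hour 42 is its only limit. It must start by 42 − 7 = hour 35.
Since final packaging (must start by hour 35, minus 2-hour gap → hour 33) depends on it, dimensional inspection must finish by hour 33. Backing off its 4-hour duration gives a latest start of hour 29.
Heat treatment has to be done before dimensional inspection (must start by hour 29, minus 2-hour gap → hour 27). That means finishing by hour 27, i.e. starting by 27 − 2 = hour 25.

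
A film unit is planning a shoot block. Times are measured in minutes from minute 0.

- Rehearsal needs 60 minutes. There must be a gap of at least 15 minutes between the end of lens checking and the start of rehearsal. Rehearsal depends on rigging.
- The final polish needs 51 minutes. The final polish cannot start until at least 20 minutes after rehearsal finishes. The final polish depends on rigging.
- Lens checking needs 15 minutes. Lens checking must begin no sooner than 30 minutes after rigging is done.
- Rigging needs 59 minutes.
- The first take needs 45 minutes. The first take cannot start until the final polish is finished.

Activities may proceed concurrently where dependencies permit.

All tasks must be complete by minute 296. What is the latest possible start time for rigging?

To finish by minute 296, the first take (duration 45) must start no later than minute 251.
Since the first take (must start by minute 251) depends on it, the final polish must finish by minute 251. Backing off its 51-minute duration gives a latest start of minute 200.
Since the final polish (must start by minute 200, minus 20-minute gap → minute 180) depends on it, rehearsal must finish by minute 180. Backing off its 60-minute duration gives a latest start of minute 120.
Lens checking has to be done before rehearsal (must start by minute 120, minus 15-minute gap → minute 105). That means finishing by minute 105, i.e. starting by 105 − 15 = minute 90.
Rigging must finish in time for lens checking (must start by minute 90, minus 30-minute gap → minute 60); rehearsal (must start by minute 120); the final polish (must start by minute 200). The tightest is minute 60, so rigging must start by 60 − 59 = minute 1.

1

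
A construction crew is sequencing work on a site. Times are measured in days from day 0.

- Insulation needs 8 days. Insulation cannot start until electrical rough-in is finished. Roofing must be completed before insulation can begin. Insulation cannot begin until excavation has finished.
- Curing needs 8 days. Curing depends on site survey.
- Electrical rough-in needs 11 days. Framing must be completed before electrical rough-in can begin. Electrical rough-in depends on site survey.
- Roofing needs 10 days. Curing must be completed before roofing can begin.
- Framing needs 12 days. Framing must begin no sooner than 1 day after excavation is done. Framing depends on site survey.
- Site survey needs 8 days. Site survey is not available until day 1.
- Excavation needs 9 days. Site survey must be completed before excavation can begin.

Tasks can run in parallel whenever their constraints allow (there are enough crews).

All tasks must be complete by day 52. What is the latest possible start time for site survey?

3

Nothing follows insulation; the deadline of day 52 is its only limit. It must start by 52 − 8 = day 44.
Electrical rough-in has to be done before insulation (must start by day 44). That means finishing by day 44, i.e. starting by 44 − 11 = day 33.
Since electrical rough-in (must start by day 33) depends on it, framing must finish by day 33. Backing off its 12-day duration gives a latest start of day 21.
For excavation: framing (must start by day 21, minus 1-day gap → day 20); insulation (must start by day 44). The most restrictive is day 20; with a 9-day duration, excavation must start by day 11.
Since insulation (must start by day 44) depends on it, roofing must finish by day 44. Backing off its 10-day duration gives a latest start of day 34.
Curing has to be done before roofing (must start by day 34). That means finishing by day 34, i.e. starting by 34 − 8 = day 26.
For site survey: excavation (must start by day 11); curing (must start by day 26); framing (must start by day 21); electrical rough-in (must start by day 33). The most restrictive is day 11; with an 8-day duration, site survey must start by day 3.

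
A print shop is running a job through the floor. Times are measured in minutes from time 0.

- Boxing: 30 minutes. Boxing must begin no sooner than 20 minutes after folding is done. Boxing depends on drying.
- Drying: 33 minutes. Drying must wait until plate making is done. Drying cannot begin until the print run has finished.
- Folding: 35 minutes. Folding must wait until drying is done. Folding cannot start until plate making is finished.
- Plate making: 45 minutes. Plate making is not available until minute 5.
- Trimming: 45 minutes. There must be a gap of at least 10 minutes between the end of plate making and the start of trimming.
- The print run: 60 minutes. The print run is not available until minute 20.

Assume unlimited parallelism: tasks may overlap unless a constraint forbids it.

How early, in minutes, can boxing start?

168

After its own release at minute 20, the print run can start at minute 20 and finishes at minute 80.
Plate making waits on its own release at minute 5, so it starts at minute 5 and finishes at 5 + 45 = minute 50.
For drying: plate making (finishes minute 50); the print run (finishes minute 80). Taking the maximum gives a start of minute 80, and it finishes at 80 + 33 = minute 113.
Folding needs all of drying (finishes minute 113); plate making (finishes minute 50). That puts its earliest start at minute 113; it finishes at 113 + 35 = minute 148.
Boxing waits on folding (finishes minute 148, plus 20-minute gap → minute 168); drying (finishes minute 113). The latest of these is minute 168, which is the earliest boxing can start.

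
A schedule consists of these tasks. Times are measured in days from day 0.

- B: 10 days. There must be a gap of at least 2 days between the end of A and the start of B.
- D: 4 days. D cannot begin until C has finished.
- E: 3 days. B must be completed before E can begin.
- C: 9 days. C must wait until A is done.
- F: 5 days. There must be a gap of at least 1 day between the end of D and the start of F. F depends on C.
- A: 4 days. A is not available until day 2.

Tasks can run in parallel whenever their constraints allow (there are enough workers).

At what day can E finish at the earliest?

21

A cannot begin until its own release at day 2. It runs from day 2 to 2 + 4 = day 6.
After A (finishes day 6, plus 2-day gap → day 8), B can start at day 8 and finishes at day 18.
E waits on B (finishes day 18), so it starts at day 18 and finishes at 18 + 3 = day 21.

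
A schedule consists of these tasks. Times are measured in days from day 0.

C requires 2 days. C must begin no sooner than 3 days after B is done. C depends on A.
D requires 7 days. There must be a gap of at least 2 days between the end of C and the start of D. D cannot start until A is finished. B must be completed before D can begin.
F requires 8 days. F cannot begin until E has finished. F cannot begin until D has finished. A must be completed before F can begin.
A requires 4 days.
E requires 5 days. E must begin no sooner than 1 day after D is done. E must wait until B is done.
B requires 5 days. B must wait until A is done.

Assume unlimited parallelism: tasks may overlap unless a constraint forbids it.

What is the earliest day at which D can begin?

A has no prerequisites, so it starts at day 0 and finishes at day 4.
After A (finishes day 4), B can start at day 4 and finishes at day 9.
For C: B (finishes day 9, plus 3-day gap → day 12); A (finishes day 4). Taking the maximum gives a start of day 12, and it finishes at 12 + 2 = day 14.
D waits on C (finishes day 14, plus 2-day gap → day 16); A (finishes day 4); B (finishes day 9). The latest of these is day 16, which is the earliest D can start.

16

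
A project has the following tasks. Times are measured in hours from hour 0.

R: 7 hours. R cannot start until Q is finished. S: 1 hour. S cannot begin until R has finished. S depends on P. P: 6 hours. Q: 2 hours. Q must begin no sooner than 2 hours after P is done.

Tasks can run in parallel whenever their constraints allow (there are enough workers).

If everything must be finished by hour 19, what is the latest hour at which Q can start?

To finish by hour 19, S (duration 1) must start no later than hour 18.
Since S (must start by hour 18) depends on it, R must finish by hour 18. Backing off its 7-hour duration gives a latest start of hour 11.
Q must finish before R (must start by hour 11). With a 2-hour duration, Q must start by 11 − 2 = hour 9.

9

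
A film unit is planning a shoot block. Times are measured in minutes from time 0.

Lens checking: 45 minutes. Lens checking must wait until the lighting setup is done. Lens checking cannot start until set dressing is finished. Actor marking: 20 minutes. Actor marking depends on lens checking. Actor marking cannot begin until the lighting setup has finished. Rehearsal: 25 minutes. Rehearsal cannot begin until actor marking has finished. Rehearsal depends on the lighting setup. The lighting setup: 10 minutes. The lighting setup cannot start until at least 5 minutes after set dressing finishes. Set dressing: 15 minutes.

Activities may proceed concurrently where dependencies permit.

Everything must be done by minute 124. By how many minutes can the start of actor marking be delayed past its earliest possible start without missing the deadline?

4

Set dressing can start immediately at minute 0; it finishes at minute 15.
After set dressing (finishes minute 15, plus 5-minute gap → minute 20), the lighting setup can start at minute 20 and finishes at minute 30.
Lens checking has to wait for the lighting setup (finishes minute 30); set dressing (finishes minute 15). The latest of these is minute 30, so lens checking runs minute 30 to 30 + 45 = minute 75.
Actor marking cannot start until lens checking (finishes minute 75); the lighting setup (finishes minute 30). The controlling bound is minute 75, so actor marking finishes at 75 + 20 = minute 95.

Working backward from the deadline:
Nothing follows rehearsal; the deadline of minute 124 is its only limit. It must start by 124 − 25 = minute 99.
Actor marking feeds into rehearsal (must start by minute 99); so actor marking must finish by minute 99 and therefore start by minute 79.
So actor marking can start as early as minute 75 and as late as minute 79, giving 79 − 75 = 4 minutes of slack.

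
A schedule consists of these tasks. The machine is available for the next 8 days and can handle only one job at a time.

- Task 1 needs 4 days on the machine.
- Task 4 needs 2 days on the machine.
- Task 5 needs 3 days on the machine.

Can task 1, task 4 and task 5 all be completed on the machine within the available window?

No

Running back to back, the jobs need 4 + 2 + 3 = 9 days on the machine.
Since 9 > 8, they cannot all fit.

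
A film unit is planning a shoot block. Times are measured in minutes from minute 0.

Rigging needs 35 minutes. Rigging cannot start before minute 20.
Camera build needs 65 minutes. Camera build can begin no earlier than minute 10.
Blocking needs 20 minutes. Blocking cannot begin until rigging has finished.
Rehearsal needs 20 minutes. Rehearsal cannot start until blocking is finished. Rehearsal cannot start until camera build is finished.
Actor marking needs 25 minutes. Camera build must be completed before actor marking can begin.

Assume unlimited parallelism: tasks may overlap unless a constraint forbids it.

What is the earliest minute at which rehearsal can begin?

Camera build cannot begin until its own release at minute 10. It runs from minute 10 to 10 + 65 = minute 75.
Rigging cannot begin until its own release at minute 20. It runs from minute 20 to 20 + 35 = minute 55.
Blocking waits on rigging (finishes minute 55), so it starts at minute 55 and finishes at 55 + 20 = minute 75.
Rehearsal waits on blocking (finishes minute 75); camera build (finishes minute 75). The latest of these is minute 75, which is the earliest rehearsal can start.

75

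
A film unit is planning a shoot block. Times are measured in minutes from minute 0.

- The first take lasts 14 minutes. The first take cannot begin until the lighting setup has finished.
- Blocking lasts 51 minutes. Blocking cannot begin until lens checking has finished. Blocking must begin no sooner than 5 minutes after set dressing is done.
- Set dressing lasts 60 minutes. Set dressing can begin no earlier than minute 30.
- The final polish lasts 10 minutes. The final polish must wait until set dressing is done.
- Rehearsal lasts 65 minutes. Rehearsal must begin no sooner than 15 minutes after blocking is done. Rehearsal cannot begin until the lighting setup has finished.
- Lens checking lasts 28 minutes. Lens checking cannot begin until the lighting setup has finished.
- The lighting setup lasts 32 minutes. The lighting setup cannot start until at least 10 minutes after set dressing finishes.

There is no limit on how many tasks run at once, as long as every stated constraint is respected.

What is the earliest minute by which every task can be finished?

291

Set dressing cannot begin until its own release at minute 30. It runs from minute 30 to 30 + 60 = minute 90.
The final polish cannot begin until set dressing (finishes minute 90). It runs from minute 90 to 90 + 10 = minute 100.
The lighting setup waits on set dressing (finishes minute 90, plus 10-minute gap → minute 100), so it starts at minute 100 and finishes at 100 + 32 = minute 132.
The first take waits on the lighting setup (finishes minute 132), so it starts at minute 132 and finishes at 132 + 14 = minute 146.
After the lighting setup (finishes minute 132), lens checking can start at minute 132 and finishes at minute 160.
Blocking has to wait for lens checking (finishes minute 160); set dressing (finishes minute 90, plus 5-minute gap → minute 95). The latest of these is minute 160, so blocking runs minute 160 to 160 + 51 = minute 211.
Rehearsal cannot start until blocking (finishes minute 211, plus 15-minute gap → minute 226); the lighting setup (finishes minute 132). The controlling bound is minute 226, so rehearsal finishes at 226 + 65 = minute 291.
All tasks are finished once the last one completes. Finish times: Set dressing at 90, The lighting setup at 132, Lens checking at 160, Blocking at 211, Rehearsal at 291, The final polish at 100, The first take at 146. The latest is minute 291.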